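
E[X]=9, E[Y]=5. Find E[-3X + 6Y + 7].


E[-3X + 6Y + 7] = -3*E[X] + 6*E[Y] + 7
= (-3)*(9) + (6)*(5) + (7)
= -27 + 30 + 7 = 10

10


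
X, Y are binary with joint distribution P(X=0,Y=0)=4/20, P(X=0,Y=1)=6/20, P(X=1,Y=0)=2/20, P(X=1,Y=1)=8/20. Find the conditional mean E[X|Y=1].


P(Y=1) = 14/20
E[X|Y=1] = (0*6 + 1*8)/14 = 8/14 = 4/7

4/7


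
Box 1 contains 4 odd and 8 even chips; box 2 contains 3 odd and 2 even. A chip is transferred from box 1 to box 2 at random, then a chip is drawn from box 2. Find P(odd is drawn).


P(transfer odd) = 4/12 = 1/3; P(transfer even) = 2/3
If odd transferred: Urn II has 4 odd of 6, so P(odd|odd moved) = 2/3
If even transferred: Urn II has 3 odd of 6, so P(odd|even moved) = 1/2
By total probability: P(odd) = 1/3*2/3 + 2/3*1/2 = 5/9

5/9


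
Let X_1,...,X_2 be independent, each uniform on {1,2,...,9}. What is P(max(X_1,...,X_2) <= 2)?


P(max <= 2) = P(all X_i <= 2) = (P(X_1 <= 2))^2
= (2/9)^2 = 4/81

4/81


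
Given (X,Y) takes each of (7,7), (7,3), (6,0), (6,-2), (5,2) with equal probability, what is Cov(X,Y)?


E[X]=31/5, E[Y]=2, E[XY]=68/5
Cov(X,Y) = E[XY] - E[X]E[Y] = 68/5 - 31/5*2 = 6/5

6/5


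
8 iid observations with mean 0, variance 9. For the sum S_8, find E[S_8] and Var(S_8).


E[S_n] = n*mu = 8*0 = 0
Var(S_n) = n*sigma^2 = 8*9 = 72

E[S_8]=0, Var(S_8)=72


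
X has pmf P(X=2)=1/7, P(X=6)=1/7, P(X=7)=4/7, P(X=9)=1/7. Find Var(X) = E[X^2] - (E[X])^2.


E[X] = 45/7, E[X^2] = 317/7
Var(X) = E[X^2] - (E[X])^2 = 317/7 - (45/7)^2 = 194/49

194/49


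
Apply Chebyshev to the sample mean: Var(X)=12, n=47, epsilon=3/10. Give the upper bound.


Var(Xbar) = Var(X)/n = 12/47
Chebyshev: P(|Xbar-mu| >= 3/10) <= Var(Xbar)/(3/10)^2 = (12/47)/(9/100) = 400/141
Bound exceeds 1, so trivial bound: 1

1


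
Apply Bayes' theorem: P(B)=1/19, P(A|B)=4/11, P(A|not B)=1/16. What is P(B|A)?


P(A) = P(A|B)P(B) + P(A|B')P(B') = 4/11*1/19 + 1/16*18/19 = 131/1672
P(B|A) = P(A|B)P(B)/P(A) = (4/209)/(131/1672) = 32/131

32/131


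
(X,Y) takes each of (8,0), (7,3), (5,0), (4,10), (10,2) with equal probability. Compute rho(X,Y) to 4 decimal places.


Cov(X,Y) = -4.2000, Var(X) = 4.5600, Var(Y) = 13.6000
rho = Cov/(sqrt(VarX)*sqrt(VarY)) = -0.5333

-0.5333


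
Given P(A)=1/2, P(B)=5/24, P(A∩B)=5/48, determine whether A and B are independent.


P(A)*P(B) = 1/2*5/24 = 5/48
P(A∩B) = 5/48, which equals P(A)P(B), so independent

Yes, A and B are independent


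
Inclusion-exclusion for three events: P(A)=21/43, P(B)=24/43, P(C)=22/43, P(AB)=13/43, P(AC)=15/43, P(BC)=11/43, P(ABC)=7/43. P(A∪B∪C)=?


P(A∪B∪C) = P(A)+P(B)+P(C) - P(AB)-P(AC)-P(BC) + P(ABC)
= 21/43+24/43+22/43 - 13/43-15/43-11/43 + 7/43
= 35/43

35/43


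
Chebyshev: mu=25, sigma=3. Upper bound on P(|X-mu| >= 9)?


k = 9/3 = 3
Chebyshev: P(|X-mu| >= k*sigma) <= 1/k^2 = 1/3^2 = 1/9

1/9


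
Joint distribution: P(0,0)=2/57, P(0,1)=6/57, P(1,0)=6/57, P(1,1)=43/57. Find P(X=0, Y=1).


Read from table: P(X=0, Y=1) = 6/57 = 2/19

2/19


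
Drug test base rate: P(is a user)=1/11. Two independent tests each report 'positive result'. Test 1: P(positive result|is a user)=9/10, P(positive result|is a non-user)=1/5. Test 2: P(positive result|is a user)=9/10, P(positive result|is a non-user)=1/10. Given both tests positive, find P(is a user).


After test 1: P(+) = 9/10*1/11 + 1/5*10/11 = 29/110
P(B|+) = (9/110)/(29/110) = 9/29
After test 2 (use post1 as new prior): P(+) = 9/10*9/29 + 1/10*20/29 = 101/290
P(B|+,+) = (81/290)/(101/290) = 81/101

81/101


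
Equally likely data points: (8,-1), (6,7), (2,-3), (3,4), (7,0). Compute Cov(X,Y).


E[X]=26/5, E[Y]=7/5, E[XY]=8
Cov(X,Y) = E[XY] - E[X]E[Y] = 8 - 26/5*7/5 = 18/25

18/25


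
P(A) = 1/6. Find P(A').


P(A') = 1 - P(A) = 1 - 1/6 = 5/6

5/6


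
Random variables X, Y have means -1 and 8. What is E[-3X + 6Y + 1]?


E[-3X + 6Y + 1] = -3*E[X] + 6*E[Y] + 1
= (-3)*(-1) + (6)*(8) + (1)
= 3 + 48 + 1 = 52

52


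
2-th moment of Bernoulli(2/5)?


For Bernoulli: X in {0,1}
E[X^2] = 0^2*(1-2/5) + 1^2*2/5 = 2/5

2/5


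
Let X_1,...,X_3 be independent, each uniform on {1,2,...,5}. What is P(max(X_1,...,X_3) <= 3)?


P(max <= 3) = P(all X_i <= 3) = (P(X_1 <= 3))^3
= (3/5)^3 = 27/125

27/125


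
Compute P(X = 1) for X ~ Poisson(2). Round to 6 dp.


P(X=1) = e^(-2) * 2^1 / 1!
≈ 0.1353352832 * 2 / 1
≈ 0.270671

0.270671


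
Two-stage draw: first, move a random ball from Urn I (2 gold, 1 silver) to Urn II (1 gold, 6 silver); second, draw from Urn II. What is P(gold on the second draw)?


P(transfer gold) = 2/3; P(transfer silver) = 1/3
If gold transferred: Urn II has 2 gold of 8, so P(gold|gold moved) = 1/4
If silver transferred: Urn II has 1 gold of 8, so P(gold|silver moved) = 1/8
By total probability: P(gold) = 2/3*1/4 + 1/3*1/8 = 5/24

5/24


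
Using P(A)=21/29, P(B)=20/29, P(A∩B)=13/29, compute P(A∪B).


P(A∪B) = P(A) + P(B) - P(A∩B)
= 21/29 + 20/29 - 13/29 = 28/29

28/29


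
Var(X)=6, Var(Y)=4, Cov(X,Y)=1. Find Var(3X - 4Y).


Var(3X - 4Y) = 3^2*Var(X) + (-4)^2*Var(Y) + 2*3*(-4)*Cov(X,Y)
= 9*6 + 16*4 - 24*1
= 54 + 64 - 24 = 94

94


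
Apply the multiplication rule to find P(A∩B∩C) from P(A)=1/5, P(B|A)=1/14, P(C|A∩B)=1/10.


P(A∩B∩C) = P(A) * P(B|A) * P(C|A∩B)
= 1/5 * 1/14 * 1/10
= 1/70 * 1/10 = 1/700

1/700


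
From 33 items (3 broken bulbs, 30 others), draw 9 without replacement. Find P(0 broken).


P(X=0) = C(3,0)*C(30,9) / C(33,9)
= 1*14307150 / 38567100
= 14307150/38567100 = 23/62

23/62


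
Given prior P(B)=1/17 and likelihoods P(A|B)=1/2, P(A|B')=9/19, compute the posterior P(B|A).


P(A) = P(A|B)P(B) + P(A|B')P(B') = 1/2*1/17 + 9/19*16/17 = 307/646
P(B|A) = P(A|B)P(B)/P(A) = (1/34)/(307/646) = 19/307

19/307


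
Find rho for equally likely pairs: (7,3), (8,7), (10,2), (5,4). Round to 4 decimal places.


Cov(X,Y) = -0.7500, Var(X) = 3.2500, Var(Y) = 3.5000
rho = Cov/(sqrt(VarX)*sqrt(VarY)) = -0.2224

-0.2224


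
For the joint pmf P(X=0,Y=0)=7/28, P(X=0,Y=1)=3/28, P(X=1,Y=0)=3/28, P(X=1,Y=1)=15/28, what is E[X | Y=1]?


P(Y=1) = 18/28
E[X|Y=1] = (0*3 + 1*15)/18 = 15/18 = 5/6

5/6


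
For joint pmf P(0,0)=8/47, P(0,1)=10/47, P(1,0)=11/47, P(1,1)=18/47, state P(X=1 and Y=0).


Read from table: P(X=1, Y=0) = 11/47

11/47


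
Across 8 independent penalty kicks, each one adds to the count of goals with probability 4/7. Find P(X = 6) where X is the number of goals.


P(X=6) = C(8,6) * p^6 * (1-p)^2
= 28 * 4096/117649 * 9/49
= 147456/823543

147456/823543


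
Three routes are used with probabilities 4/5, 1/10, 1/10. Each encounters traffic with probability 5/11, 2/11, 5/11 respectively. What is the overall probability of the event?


P(A) = P(A|B1)P(B1) + P(A|B2)P(B2) + P(A|B3)P(B3)
= 5/11*4/5 + 2/11*1/10 + 5/11*1/10
= 4/11 + 1/55 + 1/22 = 47/110

47/110


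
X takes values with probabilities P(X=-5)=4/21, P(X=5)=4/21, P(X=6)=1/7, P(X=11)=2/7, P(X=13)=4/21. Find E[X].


E[X] = sum(x * P(x))
= -5*4/21 + 5*4/21 + 6*1/7 + 11*2/7 + 13*4/21
= 136/21

136/21


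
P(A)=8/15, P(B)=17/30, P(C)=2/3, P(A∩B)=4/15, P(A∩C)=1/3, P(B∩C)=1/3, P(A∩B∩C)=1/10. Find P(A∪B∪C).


P(A∪B∪C) = P(A)+P(B)+P(C) - P(AB)-P(AC)-P(BC) + P(ABC)
= 8/15+17/30+2/3 - 4/15-1/3-1/3 + 1/10
= 14/15

14/15


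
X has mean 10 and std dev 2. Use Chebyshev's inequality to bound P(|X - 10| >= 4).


k = 4/2 = 2
Chebyshev: P(|X-mu| >= k*sigma) <= 1/k^2 = 1/2^2 = 1/4

1/4


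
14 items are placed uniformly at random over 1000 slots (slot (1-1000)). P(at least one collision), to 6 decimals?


P(all different) = prod((1000-i)/1000 for i=0..13) = 0.912641
P(at least one match) = 1 - 0.912641 = 0.087359

0.087359


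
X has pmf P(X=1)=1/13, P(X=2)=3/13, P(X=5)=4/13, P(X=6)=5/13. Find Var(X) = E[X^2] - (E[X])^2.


E[X] = 57/13, E[X^2] = 293/13
Var(X) = E[X^2] - (E[X])^2 = 293/13 - (57/13)^2 = 560/169

560/169


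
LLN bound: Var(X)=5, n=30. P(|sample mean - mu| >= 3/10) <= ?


Var(Xbar) = Var(X)/n = 5/30
Chebyshev: P(|Xbar-mu| >= 3/10) <= Var(Xbar)/(3/10)^2 = (1/6)/(9/100) = 50/27
Bound exceeds 1, so trivial bound: 1

1


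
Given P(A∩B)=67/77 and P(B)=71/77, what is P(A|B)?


P(A|B) = P(A∩B)/P(B) = (134/154)/(142/154) = 134/142 = 67/71

67/71


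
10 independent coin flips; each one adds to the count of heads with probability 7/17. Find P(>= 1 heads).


P(at least one) = 1 - P(none)
P(none) = (1 - 7/17)^10 = (10/17)^10 = 10000000000/2015993900449
P(at least one) = 1 - 10000000000/2015993900449 = 2005993900449/2015993900449

2005993900449/2015993900449


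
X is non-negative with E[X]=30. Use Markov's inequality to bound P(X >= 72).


Markov: P(X >= a) <= E[X]/a
P(X >= 72) <= 30/72 = 5/12

5/12


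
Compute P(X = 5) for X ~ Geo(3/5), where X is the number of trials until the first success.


P(X=5) = (1-p)^4 * p = (2/5)^4 * 3/5
= 16/625 * 3/5 = 48/3125

48/3125


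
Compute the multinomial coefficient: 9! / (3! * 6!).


9! = 362880
Denominator: 3!=6 * 6!=720
Coefficient = 362880 / 4320 = 84

84


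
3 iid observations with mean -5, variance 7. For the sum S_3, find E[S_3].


E[S_n] = n*E[X_1] = 3*-5 = -15

-15


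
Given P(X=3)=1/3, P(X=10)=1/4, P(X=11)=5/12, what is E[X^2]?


E[X^2] = sum(g(x)*P(x))
= 9*1/3 + 100*1/4 + 121*5/12
= 941/12

941/12


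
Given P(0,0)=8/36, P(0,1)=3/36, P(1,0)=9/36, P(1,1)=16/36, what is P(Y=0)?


P(Y=0) = P(0,0)+P(1,0) = 8/36 + 9/36 = 17/36

17/36


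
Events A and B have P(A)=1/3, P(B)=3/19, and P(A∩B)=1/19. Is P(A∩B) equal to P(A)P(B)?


P(A)*P(B) = 1/3*3/19 = 1/19
P(A∩B) = 1/19, which equals P(A)P(B), so independent

Yes, A and B are independent


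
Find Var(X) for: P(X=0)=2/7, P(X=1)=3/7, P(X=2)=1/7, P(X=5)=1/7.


E[X] = 10/7, E[X^2] = 32/7
Var(X) = E[X^2] - (E[X])^2 = 32/7 - (10/7)^2 = 124/49

124/49


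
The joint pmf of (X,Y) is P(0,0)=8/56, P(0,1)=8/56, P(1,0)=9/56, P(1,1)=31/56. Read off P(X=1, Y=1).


Read from table: P(X=1, Y=1) = 31/56

31/56


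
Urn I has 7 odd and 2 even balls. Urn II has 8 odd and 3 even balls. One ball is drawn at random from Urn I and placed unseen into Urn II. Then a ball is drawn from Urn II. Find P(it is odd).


P(transfer odd) = 7/9; P(transfer even) = 2/9
If odd transferred: Urn II has 9 odd of 12, so P(odd|odd moved) = 3/4
If even transferred: Urn II has 8 odd of 12, so P(odd|even moved) = 2/3
By total probability: P(odd) = 7/9*3/4 + 2/9*2/3 = 79/108

79/108


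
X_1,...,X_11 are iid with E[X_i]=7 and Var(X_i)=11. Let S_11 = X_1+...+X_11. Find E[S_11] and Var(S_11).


E[S_n] = n*mu = 11*7 = 77
Var(S_n) = n*sigma^2 = 11*11 = 121

E[S_11]=77, Var(S_11)=121


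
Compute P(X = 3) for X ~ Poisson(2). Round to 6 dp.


P(X=3) = e^(-2) * 2^3 / 3!
≈ 0.1353352832 * 8 / 6
≈ 0.180447

0.180447


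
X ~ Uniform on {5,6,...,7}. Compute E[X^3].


E[X^3] = (1/3) * sum(x^3 for x=5..7)
= 684/3 = 228

228


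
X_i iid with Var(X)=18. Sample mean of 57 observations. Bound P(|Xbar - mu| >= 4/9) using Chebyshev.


Var(Xbar) = Var(X)/n = 18/57
Chebyshev: P(|Xbar-mu| >= 4/9) <= Var(Xbar)/(4/9)^2 = (6/19)/(16/81) = 243/152
Bound exceeds 1, so trivial bound: 1

1


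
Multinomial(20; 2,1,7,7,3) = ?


20! = 2432902008176640000
Denominator: 2!=2 * 1!=1 * 7!=5040 * 7!=5040 * 3!=6
Coefficient = 2432902008176640000 / 304819200 = 7981459200

7981459200


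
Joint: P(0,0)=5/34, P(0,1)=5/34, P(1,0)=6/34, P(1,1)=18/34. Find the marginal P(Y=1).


P(Y=1) = P(0,1)+P(1,1) = 5/34 + 18/34 = 23/34

23/34


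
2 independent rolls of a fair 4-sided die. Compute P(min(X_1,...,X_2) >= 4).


P(min >= 4) = P(all X_i >= 4) = (P(X_1 >= 4))^2
= (1/4)^2 = 1/16

1/16


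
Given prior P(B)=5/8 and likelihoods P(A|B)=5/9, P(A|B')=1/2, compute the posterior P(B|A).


P(A) = P(A|B)P(B) + P(A|B')P(B') = 5/9*5/8 + 1/2*3/8 = 77/144
P(B|A) = P(A|B)P(B)/P(A) = (25/72)/(77/144) = 50/77

50/77


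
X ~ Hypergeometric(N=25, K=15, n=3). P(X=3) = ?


P(X=3) = C(15,3)*C(10,0) / C(25,3)
= 455*1 / 2300
= 455/2300 = 91/460

91/460


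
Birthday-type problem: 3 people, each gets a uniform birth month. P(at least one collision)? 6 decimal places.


P(all different) = prod((12-i)/12 for i=0..2) = 0.763889
P(at least one match) = 1 - 0.763889 = 0.236111

0.236111


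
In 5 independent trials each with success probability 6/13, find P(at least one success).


P(at least one) = 1 - P(none)
P(none) = (1 - 6/13)^5 = (7/13)^5 = 16807/371293
P(at least one) = 1 - 16807/371293 = 354486/371293

354486/371293


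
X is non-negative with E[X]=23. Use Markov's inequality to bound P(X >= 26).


Markov: P(X >= a) <= E[X]/a
P(X >= 26) <= 23/26

23/26


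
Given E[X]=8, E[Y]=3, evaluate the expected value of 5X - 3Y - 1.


E[5X - 3Y - 1] = 5*E[X] - 3*E[Y] - 1
= (5)*(8) + (-3)*(3) + (-1)
= 40 - 9 - 1 = 30

30


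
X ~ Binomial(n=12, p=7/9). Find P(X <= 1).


P(X<=1) = P(X=0) + P(X=1)
= 4096/282429536481 + 57344/94143178827
= 176128/282429536481

176128/282429536481


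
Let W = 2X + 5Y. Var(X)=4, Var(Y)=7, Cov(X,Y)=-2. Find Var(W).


Var(2X + 5Y) = 2^2*Var(X) + 5^2*Var(Y) + 2*2*5*Cov(X,Y)
= 4*4 + 25*7 + 20*(-2)
= 16 + 175 - 40 = 151

151


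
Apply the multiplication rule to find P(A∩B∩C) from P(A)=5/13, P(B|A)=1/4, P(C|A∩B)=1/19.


P(A∩B∩C) = P(A) * P(B|A) * P(C|A∩B)
= 5/13 * 1/4 * 1/19
= 5/52 * 1/19 = 5/988

5/988


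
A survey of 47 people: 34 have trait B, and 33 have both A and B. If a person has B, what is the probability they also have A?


P(A|B) = P(A∩B)/P(B) = (33/47)/(34/47) = 33/34

33/34


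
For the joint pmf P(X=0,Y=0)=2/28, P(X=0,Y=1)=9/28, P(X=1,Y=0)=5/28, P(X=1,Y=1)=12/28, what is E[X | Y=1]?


P(Y=1) = 21/28
E[X|Y=1] = (0*9 + 1*12)/21 = 12/21 = 4/7

4/7


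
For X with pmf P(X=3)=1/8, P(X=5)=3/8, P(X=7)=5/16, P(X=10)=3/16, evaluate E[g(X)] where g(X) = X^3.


E[X^3] = sum(g(x)*P(x))
= 27*1/8 + 125*3/8 + 343*5/16 + 1000*3/16
= 5519/16

5519/16


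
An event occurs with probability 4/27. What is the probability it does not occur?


P(A') = 1 - P(A) = 1 - 4/27 = 23/27

23/27


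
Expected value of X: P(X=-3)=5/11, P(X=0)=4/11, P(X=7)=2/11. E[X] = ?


E[X] = sum(x * P(x))
= -3*5/11 + 0*4/11 + 7*2/11
= -1/11

-1/11


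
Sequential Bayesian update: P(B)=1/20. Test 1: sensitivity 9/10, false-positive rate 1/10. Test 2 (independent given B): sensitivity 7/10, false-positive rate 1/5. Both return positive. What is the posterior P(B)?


After test 1: P(+) = 9/10*1/20 + 1/10*19/20 = 7/50
P(B|+) = (9/200)/(7/50) = 9/28
After test 2 (use post1 as new prior): P(+) = 7/10*9/28 + 1/5*19/28 = 101/280
P(B|+,+) = (9/40)/(101/280) = 63/101

63/101


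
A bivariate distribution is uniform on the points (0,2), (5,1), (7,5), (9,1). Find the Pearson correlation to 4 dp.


Cov(X,Y) = 0.4375, Var(X) = 11.1875, Var(Y) = 2.6875
rho = Cov/(sqrt(VarX)*sqrt(VarY)) = 0.0798

0.0798


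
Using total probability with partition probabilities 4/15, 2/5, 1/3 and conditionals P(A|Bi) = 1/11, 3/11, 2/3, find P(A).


P(A) = P(A|B1)P(B1) + P(A|B2)P(B2) + P(A|B3)P(B3)
= 1/11*4/15 + 3/11*2/5 + 2/3*1/3
= 4/165 + 6/55 + 2/9 = 16/45

16/45


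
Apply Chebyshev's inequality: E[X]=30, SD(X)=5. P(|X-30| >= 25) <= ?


k = 25/5 = 5
Chebyshev: P(|X-mu| >= k*sigma) <= 1/k^2 = 1/5^2 = 1/25

1/25


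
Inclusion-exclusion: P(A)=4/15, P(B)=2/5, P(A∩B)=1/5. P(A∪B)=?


P(A∪B) = P(A) + P(B) - P(A∩B)
= 4/15 + 2/5 - 1/5 = 7/15

7/15


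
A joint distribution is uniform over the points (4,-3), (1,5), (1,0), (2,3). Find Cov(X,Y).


E[X]=2, E[Y]=5/4, E[XY]=-1/4
Cov(X,Y) = E[XY] - E[X]E[Y] = -1/4 - 2*5/4 = -11/4

-11/4


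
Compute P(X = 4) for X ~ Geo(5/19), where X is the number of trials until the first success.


P(X=4) = (1-p)^3 * p = (14/19)^3 * 5/19
= 2744/6859 * 5/19 = 13720/130321

13720/130321


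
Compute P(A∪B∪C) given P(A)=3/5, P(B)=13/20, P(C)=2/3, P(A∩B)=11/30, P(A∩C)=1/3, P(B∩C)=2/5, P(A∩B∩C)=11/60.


P(A∪B∪C) = P(A)+P(B)+P(C) - P(AB)-P(AC)-P(BC) + P(ABC)
= 3/5+13/20+2/3 - 11/30-1/3-2/5 + 11/60
= 1

1


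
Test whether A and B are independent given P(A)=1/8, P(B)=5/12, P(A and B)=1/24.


P(A)*P(B) = 1/8*5/12 = 5/96
P(A∩B) = 1/24 != 5/96, so not independent

No, A and B are not independent


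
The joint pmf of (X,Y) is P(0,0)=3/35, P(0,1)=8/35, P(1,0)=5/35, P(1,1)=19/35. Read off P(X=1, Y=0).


Read from table: P(X=1, Y=0) = 5/35 = 1/7

1/7


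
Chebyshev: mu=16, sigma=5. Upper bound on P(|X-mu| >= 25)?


k = 25/5 = 5
Chebyshev: P(|X-mu| >= k*sigma) <= 1/k^2 = 1/5^2 = 1/25

1/25


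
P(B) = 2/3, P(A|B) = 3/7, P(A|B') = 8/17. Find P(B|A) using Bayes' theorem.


P(A) = P(A|B)P(B) + P(A|B')P(B') = 3/7*2/3 + 8/17*1/3 = 158/357
P(B|A) = P(A|B)P(B)/P(A) = (2/7)/(158/357) = 51/79

51/79


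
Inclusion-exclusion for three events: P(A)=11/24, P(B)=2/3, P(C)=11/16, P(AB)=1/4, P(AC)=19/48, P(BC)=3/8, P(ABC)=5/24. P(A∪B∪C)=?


P(A∪B∪C) = P(A)+P(B)+P(C) - P(AB)-P(AC)-P(BC) + P(ABC)
= 11/24+2/3+11/16 - 1/4-19/48-3/8 + 5/24
= 1

1


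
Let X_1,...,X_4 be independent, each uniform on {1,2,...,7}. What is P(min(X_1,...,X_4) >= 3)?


P(min >= 3) = P(all X_i >= 3) = (P(X_1 >= 3))^4
= (5/7)^4 = 625/2401

625/2401


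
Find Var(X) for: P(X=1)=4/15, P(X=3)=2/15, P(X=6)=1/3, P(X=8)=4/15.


E[X] = 24/5, E[X^2] = 458/15
Var(X) = E[X^2] - (E[X])^2 = 458/15 - (24/5)^2 = 562/75

562/75


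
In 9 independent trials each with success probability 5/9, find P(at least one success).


P(at least one) = 1 - P(none)
P(none) = (1 - 5/9)^9 = (4/9)^9 = 262144/387420489
P(at least one) = 1 - 262144/387420489 = 387158345/387420489

387158345/387420489


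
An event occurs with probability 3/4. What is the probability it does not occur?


P(A') = 1 - P(A) = 1 - 3/4 = 1/4

1/4


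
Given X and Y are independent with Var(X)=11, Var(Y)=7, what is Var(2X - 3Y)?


Independence => Cov(X,Y)=0
Var(2X - 3Y) = 2^2*Var(X) + (-3)^2*Var(Y)
= 4*11 + 9*7 = 107

107


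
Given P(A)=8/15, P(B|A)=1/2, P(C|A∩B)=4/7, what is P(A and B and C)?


P(A∩B∩C) = P(A) * P(B|A) * P(C|A∩B)
= 8/15 * 1/2 * 4/7
= 4/15 * 4/7 = 16/105

16/105


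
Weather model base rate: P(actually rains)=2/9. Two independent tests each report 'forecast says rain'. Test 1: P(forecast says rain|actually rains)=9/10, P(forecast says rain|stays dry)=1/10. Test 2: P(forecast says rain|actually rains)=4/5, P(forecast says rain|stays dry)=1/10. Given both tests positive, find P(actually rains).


After test 1: P(+) = 9/10*2/9 + 1/10*7/9 = 5/18
P(B|+) = (1/5)/(5/18) = 18/25
After test 2 (use post1 as new prior): P(+) = 4/5*18/25 + 1/10*7/25 = 151/250
P(B|+,+) = (72/125)/(151/250) = 144/151

144/151


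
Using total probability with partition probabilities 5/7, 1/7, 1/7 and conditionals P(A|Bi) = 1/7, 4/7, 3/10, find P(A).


P(A) = P(A|B1)P(B1) + P(A|B2)P(B2) + P(A|B3)P(B3)
= 1/7*5/7 + 4/7*1/7 + 3/10*1/7
= 5/49 + 4/49 + 3/70 = 111/490

111/490


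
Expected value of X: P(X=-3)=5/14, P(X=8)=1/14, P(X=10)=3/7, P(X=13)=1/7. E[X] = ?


E[X] = sum(x * P(x))
= -3*5/14 + 8*1/14 + 10*3/7 + 13*1/7
= 79/14

79/14


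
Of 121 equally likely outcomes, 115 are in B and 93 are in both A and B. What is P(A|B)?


P(A|B) = P(A∩B)/P(B) = (93/121)/(115/121) = 93/115

93/115


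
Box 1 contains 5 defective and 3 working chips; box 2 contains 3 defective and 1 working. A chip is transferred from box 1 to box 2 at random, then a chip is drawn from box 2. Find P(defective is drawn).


P(transfer defective) = 5/8; P(transfer working) = 3/8
If defective transferred: Urn II has 4 defective of 5, so P(defective|defective moved) = 4/5
If working transferred: Urn II has 3 defective of 5, so P(defective|working moved) = 3/5
By total probability: P(defective) = 5/8*4/5 + 3/8*3/5 = 29/40

29/40


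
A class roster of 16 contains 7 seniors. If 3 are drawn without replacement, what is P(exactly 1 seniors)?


P(X=1) = C(7,1)*C(9,2) / C(16,3)
= 7*36 / 560
= 252/560 = 9/20

9/20


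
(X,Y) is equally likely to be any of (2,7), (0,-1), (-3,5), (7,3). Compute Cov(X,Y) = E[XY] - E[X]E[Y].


E[X]=3/2, E[Y]=7/2, E[XY]=5
Cov(X,Y) = E[XY] - E[X]E[Y] = 5 - 3/2*7/2 = -1/4

-1/4


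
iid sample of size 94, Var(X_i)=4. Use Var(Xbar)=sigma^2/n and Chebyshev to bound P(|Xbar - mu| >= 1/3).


Var(Xbar) = Var(X)/n = 4/94
Chebyshev: P(|Xbar-mu| >= 1/3) <= Var(Xbar)/(1/3)^2 = (2/47)/(1/9) = 18/47

18/47


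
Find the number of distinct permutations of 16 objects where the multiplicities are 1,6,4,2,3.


16! = 20922789888000
Denominator: 1!=1 * 6!=720 * 4!=24 * 2!=2 * 3!=6
Coefficient = 20922789888000 / 207360 = 100900800

100900800


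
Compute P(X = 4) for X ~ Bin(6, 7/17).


P(X=4) = C(6,4) * p^4 * (1-p)^2
= 15 * 2401/83521 * 100/289
= 3601500/24137569

3601500/24137569


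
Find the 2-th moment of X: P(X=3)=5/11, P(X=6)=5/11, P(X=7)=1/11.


E[X^2] = sum(x^2 * P(x))
= 9*5/11 + 36*5/11 + 49*1/11
= 274/11

274/11


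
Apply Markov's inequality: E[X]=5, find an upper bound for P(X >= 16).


Markov: P(X >= a) <= E[X]/a
P(X >= 16) <= 5/16

5/16


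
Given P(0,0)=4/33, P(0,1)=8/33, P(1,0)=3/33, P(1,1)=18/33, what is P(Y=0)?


P(Y=0) = P(0,0)+P(1,0) = 4/33 + 3/33 = 7/33

7/33


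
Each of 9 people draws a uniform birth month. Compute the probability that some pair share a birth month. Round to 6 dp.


P(all different) = prod((12-i)/12 for i=0..8) = 0.015472
P(at least one match) = 1 - 0.015472 = 0.984528

0.984528


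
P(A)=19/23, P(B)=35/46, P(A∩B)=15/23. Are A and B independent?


P(A)*P(B) = 19/23*35/46 = 665/1058
P(A∩B) = 15/23 != 665/1058, so not independent

No, A and B are not independent


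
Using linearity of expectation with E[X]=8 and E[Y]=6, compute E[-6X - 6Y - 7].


E[-6X - 6Y - 7] = -6*E[X] - 6*E[Y] - 7
= (-6)*(8) + (-6)*(6) + (-7)
= -48 - 36 - 7 = -91

-91


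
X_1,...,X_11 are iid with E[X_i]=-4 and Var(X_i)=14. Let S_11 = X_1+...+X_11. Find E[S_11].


E[S_n] = n*E[X_1] = 11*-4 = -44

-44


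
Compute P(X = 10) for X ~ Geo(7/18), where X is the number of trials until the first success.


P(X=10) = (1-p)^9 * p = (11/18)^9 * 7/18
= 2357947691/198359290368 * 7/18 = 16505633837/3570467226624

16505633837/3570467226624


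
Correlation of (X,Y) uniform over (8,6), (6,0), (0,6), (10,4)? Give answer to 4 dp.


Cov(X,Y) = -2.0000, Var(X) = 14.0000, Var(Y) = 6.0000
rho = Cov/(sqrt(VarX)*sqrt(VarY)) = -0.2182

-0.2182


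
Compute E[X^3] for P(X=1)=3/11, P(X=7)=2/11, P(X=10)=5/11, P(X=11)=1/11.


E[X^3] = sum(g(x)*P(x))
= 1*3/11 + 343*2/11 + 1000*5/11 + 1331*1/11
= 7020/11

7020/11


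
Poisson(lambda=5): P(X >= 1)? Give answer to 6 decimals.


P(X>=1) = 1 - P(X<=0) = 1 - (e^(-5)*5^0/0!)
≈ 1 - 0.0067379470 = 0.9932620530
≈ 0.993262

0.993262


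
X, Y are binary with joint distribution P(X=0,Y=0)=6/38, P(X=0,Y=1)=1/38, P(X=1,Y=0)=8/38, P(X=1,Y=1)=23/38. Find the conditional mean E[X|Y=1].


P(Y=1) = 24/38
E[X|Y=1] = (0*1 + 1*23)/24 = 23/24

23/24


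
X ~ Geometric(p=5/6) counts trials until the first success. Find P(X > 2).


P(X > 2) = P(first 2 trials all fail) = (1-p)^2 = (1/6)^2 = 1/36

1/36


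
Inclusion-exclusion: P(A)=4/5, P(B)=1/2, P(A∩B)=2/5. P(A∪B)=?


P(A∪B) = P(A) + P(B) - P(A∩B)
= 4/5 + 1/2 - 2/5 = 9/10

9/10


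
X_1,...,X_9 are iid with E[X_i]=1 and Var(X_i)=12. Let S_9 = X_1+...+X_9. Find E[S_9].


E[S_n] = n*E[X_1] = 9*1 = 9

9


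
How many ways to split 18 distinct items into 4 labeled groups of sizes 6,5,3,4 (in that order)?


18! = 6402373705728000
Denominator: 6!=720 * 5!=120 * 3!=6 * 4!=24
Coefficient = 6402373705728000 / 12441600 = 514594080

514594080


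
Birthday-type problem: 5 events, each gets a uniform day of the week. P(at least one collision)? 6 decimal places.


P(all different) = prod((7-i)/7 for i=0..4) = 0.149938
P(at least one match) = 1 - 0.149938 = 0.850062

0.850062


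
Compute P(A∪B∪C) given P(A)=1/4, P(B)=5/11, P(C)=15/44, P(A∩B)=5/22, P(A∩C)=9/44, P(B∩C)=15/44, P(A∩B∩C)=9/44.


P(A∪B∪C) = P(A)+P(B)+P(C) - P(AB)-P(AC)-P(BC) + P(ABC)
= 1/4+5/11+15/44 - 5/22-9/44-15/44 + 9/44
= 21/44

21/44


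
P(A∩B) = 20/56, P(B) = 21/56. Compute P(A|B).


P(A|B) = P(A∩B)/P(B) = (20/56)/(21/56) = 20/21

20/21


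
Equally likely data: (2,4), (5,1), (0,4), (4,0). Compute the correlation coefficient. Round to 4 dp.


Cov(X,Y) = -2.9375, Var(X) = 3.6875, Var(Y) = 3.1875
rho = Cov/(sqrt(VarX)*sqrt(VarY)) = -0.8568

-0.8568


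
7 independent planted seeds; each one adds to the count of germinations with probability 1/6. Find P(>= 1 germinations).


P(at least one) = 1 - P(none)
P(none) = (1 - 1/6)^7 = (5/6)^7 = 78125/279936
P(at least one) = 1 - 78125/279936 = 201811/279936

201811/279936


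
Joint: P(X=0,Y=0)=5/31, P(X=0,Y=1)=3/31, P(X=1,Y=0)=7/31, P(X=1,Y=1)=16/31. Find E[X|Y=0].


P(Y=0) = 12/31
E[X|Y=0] = (0*5 + 1*7)/12 = 7/12

7/12


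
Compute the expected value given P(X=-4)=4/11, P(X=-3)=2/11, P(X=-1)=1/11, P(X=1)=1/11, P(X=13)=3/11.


E[X] = sum(x * P(x))
= -4*4/11 - 3*2/11 - 1*1/11 + 1*1/11 + 13*3/11
= 17/11

17/11


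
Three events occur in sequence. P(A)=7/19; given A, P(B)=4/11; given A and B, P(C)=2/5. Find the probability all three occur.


P(A∩B∩C) = P(A) * P(B|A) * P(C|A∩B)
= 7/19 * 4/11 * 2/5
= 28/209 * 2/5 = 56/1045

56/1045


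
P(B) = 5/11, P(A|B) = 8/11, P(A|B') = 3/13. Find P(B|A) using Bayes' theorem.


P(A) = P(A|B)P(B) + P(A|B')P(B') = 8/11*5/11 + 3/13*6/11 = 718/1573
P(B|A) = P(A|B)P(B)/P(A) = (40/121)/(718/1573) = 260/359

260/359


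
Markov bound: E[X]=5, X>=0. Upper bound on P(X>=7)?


Markov: P(X >= a) <= E[X]/a
P(X >= 7) <= 5/7

5/7


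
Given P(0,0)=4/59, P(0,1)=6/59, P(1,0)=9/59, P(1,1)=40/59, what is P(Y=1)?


P(Y=1) = P(0,1)+P(1,1) = 6/59 + 40/59 = 46/59

46/59


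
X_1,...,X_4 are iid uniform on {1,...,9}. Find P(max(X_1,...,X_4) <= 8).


P(max <= 8) = P(all X_i <= 8) = (P(X_1 <= 8))^4
= (8/9)^4 = 4096/6561

4096/6561


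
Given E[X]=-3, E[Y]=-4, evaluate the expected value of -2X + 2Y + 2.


E[-2X + 2Y + 2] = -2*E[X] + 2*E[Y] + 2
= (-2)*(-3) + (2)*(-4) + (2)
= 6 - 8 + 2 = 0

0


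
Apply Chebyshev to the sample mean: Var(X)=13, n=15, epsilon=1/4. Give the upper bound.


Var(Xbar) = Var(X)/n = 13/15
Chebyshev: P(|Xbar-mu| >= 1/4) <= Var(Xbar)/(1/4)^2 = (13/15)/(1/16) = 208/15
Bound exceeds 1, so trivial bound: 1

1


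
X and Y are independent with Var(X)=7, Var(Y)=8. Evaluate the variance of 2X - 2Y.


Independence => Cov(X,Y)=0
Var(2X - 2Y) = 2^2*Var(X) + (-2)^2*Var(Y)
= 4*7 + 4*8 = 60

60


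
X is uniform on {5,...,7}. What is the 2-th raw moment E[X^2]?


E[X^2] = (1/3) * sum(x^2 for x=5..7)
= 110/3

110/3


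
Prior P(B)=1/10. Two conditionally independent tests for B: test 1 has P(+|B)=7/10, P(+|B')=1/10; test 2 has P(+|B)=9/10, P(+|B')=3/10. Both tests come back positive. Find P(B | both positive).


After test 1: P(+) = 7/10*1/10 + 1/10*9/10 = 4/25
P(B|+) = (7/100)/(4/25) = 7/16
After test 2 (use post1 as new prior): P(+) = 9/10*7/16 + 3/10*9/16 = 9/16
P(B|+,+) = (63/160)/(9/16) = 7/10

7/10


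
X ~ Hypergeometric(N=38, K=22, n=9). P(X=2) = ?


P(X=2) = C(22,2)*C(16,7) / C(38,9)
= 231*11440 / 163011640
= 2642640/163011640 = 6006/370481

6006/370481


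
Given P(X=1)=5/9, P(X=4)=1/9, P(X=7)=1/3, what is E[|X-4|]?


E[|X-4|] = sum(g(x)*P(x))
= 3*5/9 + 0*1/9 + 3*1/3
= 8/3

8/3


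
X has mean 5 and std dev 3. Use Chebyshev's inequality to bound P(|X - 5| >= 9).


k = 9/3 = 3
Chebyshev: P(|X-mu| >= k*sigma) <= 1/k^2 = 1/3^2 = 1/9

1/9


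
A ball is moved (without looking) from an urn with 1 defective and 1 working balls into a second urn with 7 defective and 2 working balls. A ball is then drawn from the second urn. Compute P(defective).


P(transfer defective) = 1/2; P(transfer working) = 1/2
If defective transferred: Urn II has 8 defective of 10, so P(defective|defective moved) = 4/5
If working transferred: Urn II has 7 defective of 10, so P(defective|working moved) = 7/10
By total probability: P(defective) = 1/2*4/5 + 1/2*7/10 = 3/4

3/4


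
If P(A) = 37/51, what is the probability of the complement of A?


P(A') = 1 - P(A) = 1 - 37/51 = 14/51

14/51


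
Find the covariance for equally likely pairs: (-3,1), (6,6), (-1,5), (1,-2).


E[X]=3/4, E[Y]=5/2, E[XY]=13/2
Cov(X,Y) = E[XY] - E[X]E[Y] = 13/2 - 3/4*5/2 = 37/8

37/8


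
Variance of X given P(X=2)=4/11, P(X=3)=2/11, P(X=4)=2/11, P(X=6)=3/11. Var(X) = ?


E[X] = 40/11, E[X^2] = 174/11
Var(X) = E[X^2] - (E[X])^2 = 174/11 - (40/11)^2 = 314/121

314/121


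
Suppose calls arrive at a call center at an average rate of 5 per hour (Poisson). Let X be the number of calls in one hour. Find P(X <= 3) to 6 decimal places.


P(X<=3) = e^(-5)*5^0/0! + e^(-5)*5^1/1! + e^(-5)*5^2/2! + e^(-5)*5^3/3!
≈ 0.0067379470 + 0.0336897350 + 0.0842243375 + 0.1403738958
= 0.2650259153
≈ 0.265026

0.265026


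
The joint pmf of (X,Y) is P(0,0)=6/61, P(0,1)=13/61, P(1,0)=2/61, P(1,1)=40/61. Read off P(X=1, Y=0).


Read from table: P(X=1, Y=0) = 2/61

2/61


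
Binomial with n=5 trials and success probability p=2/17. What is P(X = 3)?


P(X=3) = C(5,3) * p^3 * (1-p)^2
= 10 * 8/4913 * 225/289
= 18000/1419857

18000/1419857


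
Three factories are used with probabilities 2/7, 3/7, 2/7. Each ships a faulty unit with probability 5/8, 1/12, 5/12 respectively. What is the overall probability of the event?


P(A) = P(A|B1)P(B1) + P(A|B2)P(B2) + P(A|B3)P(B3)
= 5/8*2/7 + 1/12*3/7 + 5/12*2/7
= 5/28 + 1/28 + 5/42 = 1/3

1/3


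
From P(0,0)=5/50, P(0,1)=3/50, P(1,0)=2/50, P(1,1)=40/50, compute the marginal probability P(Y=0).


P(Y=0) = P(0,0)+P(1,0) = 5/50 + 2/50 = 7/50

7/50


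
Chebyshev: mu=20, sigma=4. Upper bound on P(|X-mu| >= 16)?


k = 16/4 = 4
Chebyshev: P(|X-mu| >= k*sigma) <= 1/k^2 = 1/4^2 = 1/16

1/16


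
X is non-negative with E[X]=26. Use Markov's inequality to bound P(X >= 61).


Markov: P(X >= a) <= E[X]/a
P(X >= 61) <= 26/61

26/61


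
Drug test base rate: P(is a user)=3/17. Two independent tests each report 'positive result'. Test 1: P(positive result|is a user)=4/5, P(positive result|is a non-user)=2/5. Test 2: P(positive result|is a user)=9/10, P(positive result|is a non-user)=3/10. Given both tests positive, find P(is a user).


After test 1: P(+) = 4/5*3/17 + 2/5*14/17 = 8/17
P(B|+) = (12/85)/(8/17) = 3/10
After test 2 (use post1 as new prior): P(+) = 9/10*3/10 + 3/10*7/10 = 12/25
P(B|+,+) = (27/100)/(12/25) = 9/16

9/16


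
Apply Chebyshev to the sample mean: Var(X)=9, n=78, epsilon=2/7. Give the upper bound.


Var(Xbar) = Var(X)/n = 9/78
Chebyshev: P(|Xbar-mu| >= 2/7) <= Var(Xbar)/(2/7)^2 = (3/26)/(4/49) = 147/104
Bound exceeds 1, so trivial bound: 1

1


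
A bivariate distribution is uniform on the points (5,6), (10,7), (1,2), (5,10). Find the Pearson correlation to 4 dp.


Cov(X,Y) = 5.1875, Var(X) = 10.1875, Var(Y) = 8.1875
rho = Cov/(sqrt(VarX)*sqrt(VarY)) = 0.5680

0.5680


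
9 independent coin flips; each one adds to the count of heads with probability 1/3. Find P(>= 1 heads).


P(at least one) = 1 - P(none)
P(none) = (1 - 1/3)^9 = (2/3)^9 = 512/19683
P(at least one) = 1 - 512/19683 = 19171/19683

19171/19683


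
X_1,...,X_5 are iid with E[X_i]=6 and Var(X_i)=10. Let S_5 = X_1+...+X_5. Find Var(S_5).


By independence, Var(S_n) = n*Var(X_1) = 5*10 = 50

50


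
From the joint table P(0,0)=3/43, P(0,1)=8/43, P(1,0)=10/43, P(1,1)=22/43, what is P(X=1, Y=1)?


Read from table: P(X=1, Y=1) = 22/43

22/43


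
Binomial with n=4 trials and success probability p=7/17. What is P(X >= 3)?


P(X>=3) = P(X=3) + P(X=4)
= 13720/83521 + 2401/83521
= 16121/83521

16121/83521


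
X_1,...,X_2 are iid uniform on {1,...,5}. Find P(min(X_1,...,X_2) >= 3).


P(min >= 3) = P(all X_i >= 3) = (P(X_1 >= 3))^2
= (3/5)^2 = 9/25

9/25


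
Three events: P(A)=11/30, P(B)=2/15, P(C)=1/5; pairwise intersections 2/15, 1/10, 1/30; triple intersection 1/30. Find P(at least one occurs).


P(A∪B∪C) = P(A)+P(B)+P(C) - P(AB)-P(AC)-P(BC) + P(ABC)
= 11/30+2/15+1/5 - 2/15-1/10-1/30 + 1/30
= 7/15

7/15


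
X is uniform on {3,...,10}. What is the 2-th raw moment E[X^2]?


E[X^2] = (1/8) * sum(x^2 for x=3..10)
= 380/8 = 95/2

95/2


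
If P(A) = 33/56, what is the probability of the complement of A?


P(A') = 1 - P(A) = 1 - 33/56 = 23/56

23/56


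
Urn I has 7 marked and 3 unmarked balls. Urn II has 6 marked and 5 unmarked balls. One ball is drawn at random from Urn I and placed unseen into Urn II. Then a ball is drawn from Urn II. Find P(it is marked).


P(transfer marked) = 7/10; P(transfer unmarked) = 3/10
If marked transferred: Urn II has 7 marked of 12, so P(marked|marked moved) = 7/12
If unmarked transferred: Urn II has 6 marked of 12, so P(marked|unmarked moved) = 1/2
By total probability: P(marked) = 7/10*7/12 + 3/10*1/2 = 67/120

67/120


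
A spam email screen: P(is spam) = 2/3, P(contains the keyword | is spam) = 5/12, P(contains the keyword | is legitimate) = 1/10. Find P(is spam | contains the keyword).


P(A) = P(A|B)P(B) + P(A|B')P(B') = 5/12*2/3 + 1/10*1/3 = 14/45
P(B|A) = P(A|B)P(B)/P(A) = (5/18)/(14/45) = 25/28

25/28


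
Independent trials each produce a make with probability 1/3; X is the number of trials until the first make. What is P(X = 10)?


P(X=10) = (1-p)^9 * p = (2/3)^9 * 1/3
= 512/19683 * 1/3 = 512/59049

512/59049


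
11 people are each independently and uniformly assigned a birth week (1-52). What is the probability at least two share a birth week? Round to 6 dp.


P(all different) = prod((52-i)/52 for i=0..10) = 0.320762
P(at least one match) = 1 - 0.320762 = 0.679238

0.679238


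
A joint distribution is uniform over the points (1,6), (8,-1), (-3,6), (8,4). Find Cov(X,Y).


E[X]=7/2, E[Y]=15/4, E[XY]=3
Cov(X,Y) = E[XY] - E[X]E[Y] = 3 - 7/2*15/4 = -81/8

-81/8


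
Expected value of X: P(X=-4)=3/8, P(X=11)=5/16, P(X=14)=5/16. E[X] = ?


E[X] = sum(x * P(x))
= -4*3/8 + 11*5/16 + 14*5/16
= 101/16

101/16


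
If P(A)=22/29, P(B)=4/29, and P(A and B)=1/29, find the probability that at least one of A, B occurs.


P(A∪B) = P(A) + P(B) - P(A∩B)
= 22/29 + 4/29 - 1/29 = 25/29

25/29


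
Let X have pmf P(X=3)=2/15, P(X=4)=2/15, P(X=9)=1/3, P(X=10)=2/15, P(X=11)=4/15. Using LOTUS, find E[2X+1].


E[2X+1] = sum(g(x)*P(x))
= 7*2/15 + 9*2/15 + 19*1/3 + 21*2/15 + 23*4/15
= 87/5

87/5


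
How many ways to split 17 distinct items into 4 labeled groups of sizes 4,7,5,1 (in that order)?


17! = 355687428096000
Denominator: 4!=24 * 7!=5040 * 5!=120 * 1!=1
Coefficient = 355687428096000 / 14515200 = 24504480

24504480


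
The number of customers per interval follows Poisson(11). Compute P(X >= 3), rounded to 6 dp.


P(X>=3) = 1 - P(X<=2) = 1 - (e^(-11)*11^0/0! + e^(-11)*11^1/1! + e^(-11)*11^2/2!)
≈ 1 - (0.0000167017 + 0.0001837187 + 0.0010104529)
= 1 - 0.0012108733 = 0.9987891267
≈ 0.998789

0.998789


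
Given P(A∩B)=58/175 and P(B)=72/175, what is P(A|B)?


P(A|B) = P(A∩B)/P(B) = (58/175)/(72/175) = 58/72 = 29/36

29/36


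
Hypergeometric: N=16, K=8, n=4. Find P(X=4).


P(X=4) = C(8,4)*C(8,0) / C(16,4)
= 70*1 / 1820
= 70/1820 = 1/26

1/26


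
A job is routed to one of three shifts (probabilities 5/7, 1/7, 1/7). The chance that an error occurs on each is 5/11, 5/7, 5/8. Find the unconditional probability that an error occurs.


P(A) = P(A|B1)P(B1) + P(A|B2)P(B2) + P(A|B3)P(B3)
= 5/11*5/7 + 5/7*1/7 + 5/8*1/7
= 25/77 + 5/49 + 5/56 = 2225/4312

2225/4312


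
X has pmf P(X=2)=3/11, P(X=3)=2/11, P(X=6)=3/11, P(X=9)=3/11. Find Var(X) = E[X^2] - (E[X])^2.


E[X] = 57/11, E[X^2] = 381/11
Var(X) = E[X^2] - (E[X])^2 = 381/11 - (57/11)^2 = 942/121

942/121


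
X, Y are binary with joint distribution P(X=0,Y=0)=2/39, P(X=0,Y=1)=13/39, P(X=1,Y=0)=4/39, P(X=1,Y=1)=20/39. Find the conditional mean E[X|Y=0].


P(Y=0) = 6/39
E[X|Y=0] = (0*2 + 1*4)/6 = 4/6 = 2/3

2/3


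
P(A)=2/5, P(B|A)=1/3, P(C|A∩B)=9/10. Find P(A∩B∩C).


P(A∩B∩C) = P(A) * P(B|A) * P(C|A∩B)
= 2/5 * 1/3 * 9/10
= 2/15 * 9/10 = 3/25

3/25


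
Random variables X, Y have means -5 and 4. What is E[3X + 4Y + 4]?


E[3X + 4Y + 4] = 3*E[X] + 4*E[Y] + 4
= (3)*(-5) + (4)*(4) + (4)
= -15 + 16 + 4 = 5

5


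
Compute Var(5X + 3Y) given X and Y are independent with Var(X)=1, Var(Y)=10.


Independence => Cov(X,Y)=0
Var(5X + 3Y) = 5^2*Var(X) + 3^2*Var(Y)
= 25*1 + 9*10 = 115

115


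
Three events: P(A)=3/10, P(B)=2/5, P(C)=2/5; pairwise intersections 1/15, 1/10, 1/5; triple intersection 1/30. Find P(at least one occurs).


P(A∪B∪C) = P(A)+P(B)+P(C) - P(AB)-P(AC)-P(BC) + P(ABC)
= 3/10+2/5+2/5 - 1/15-1/10-1/5 + 1/30
= 23/30

23/30


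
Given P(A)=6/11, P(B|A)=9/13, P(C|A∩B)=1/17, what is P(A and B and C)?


P(A∩B∩C) = P(A) * P(B|A) * P(C|A∩B)
= 6/11 * 9/13 * 1/17
= 54/143 * 1/17 = 54/2431

54/2431


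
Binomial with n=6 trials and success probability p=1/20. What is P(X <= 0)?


P(X<=0) = P(X=0)
= 47045881/64000000
= 47045881/64000000

47045881/64000000


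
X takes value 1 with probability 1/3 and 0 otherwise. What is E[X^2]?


For Bernoulli: X in {0,1}
E[X^2] = 0^2*(1-1/3) + 1^2*1/3 = 1/3

1/3


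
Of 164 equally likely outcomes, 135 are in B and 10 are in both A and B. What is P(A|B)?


P(A|B) = P(A∩B)/P(B) = (10/164)/(135/164) = 10/135 = 2/27

2/27


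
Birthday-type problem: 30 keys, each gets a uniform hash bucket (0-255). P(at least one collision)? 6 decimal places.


P(all different) = prod((256-i)/256 for i=0..29) = 0.170584
P(at least one match) = 1 - 0.170584 = 0.829416

0.829416


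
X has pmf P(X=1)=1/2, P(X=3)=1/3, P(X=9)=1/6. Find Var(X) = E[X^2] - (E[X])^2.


E[X] = 3, E[X^2] = 17
Var(X) = E[X^2] - (E[X])^2 = 17 - (3)^2 = 8

8


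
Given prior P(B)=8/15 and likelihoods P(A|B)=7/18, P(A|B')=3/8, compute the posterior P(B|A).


P(A) = P(A|B)P(B) + P(A|B')P(B') = 7/18*8/15 + 3/8*7/15 = 413/1080
P(B|A) = P(A|B)P(B)/P(A) = (28/135)/(413/1080) = 32/59

32/59


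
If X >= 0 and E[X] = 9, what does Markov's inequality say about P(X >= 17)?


Markov: P(X >= a) <= E[X]/a
P(X >= 17) <= 9/17

9/17


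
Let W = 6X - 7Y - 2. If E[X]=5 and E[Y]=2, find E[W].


E[6X - 7Y - 2] = 6*E[X] - 7*E[Y] - 2
= (6)*(5) + (-7)*(2) + (-2)
= 30 - 14 - 2 = 14

14


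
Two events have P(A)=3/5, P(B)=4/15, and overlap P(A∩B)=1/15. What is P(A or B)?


P(A∪B) = P(A) + P(B) - P(A∩B)
= 3/5 + 4/15 - 1/15 = 4/5

4/5


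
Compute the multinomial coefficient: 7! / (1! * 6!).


7! = 5040
Denominator: 1!=1 * 6!=720
Coefficient = 5040 / 720 = 7

7


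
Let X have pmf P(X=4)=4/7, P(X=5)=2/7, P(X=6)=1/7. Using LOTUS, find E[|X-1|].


E[|X-1|] = sum(g(x)*P(x))
= 3*4/7 + 4*2/7 + 5*1/7
= 25/7

25/7


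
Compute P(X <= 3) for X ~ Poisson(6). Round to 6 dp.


P(X<=3) = e^(-6)*6^0/0! + e^(-6)*6^1/1! + e^(-6)*6^2/2! + e^(-6)*6^3/3!
≈ 0.0024787522 + 0.0148725131 + 0.0446175392 + 0.0892350784
= 0.1512038829
≈ 0.151204

0.151204


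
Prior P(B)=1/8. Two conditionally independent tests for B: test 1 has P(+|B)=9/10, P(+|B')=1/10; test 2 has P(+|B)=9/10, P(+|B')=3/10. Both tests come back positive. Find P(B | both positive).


After test 1: P(+) = 9/10*1/8 + 1/10*7/8 = 1/5
P(B|+) = (9/80)/(1/5) = 9/16
After test 2 (use post1 as new prior): P(+) = 9/10*9/16 + 3/10*7/16 = 51/80
P(B|+,+) = (81/160)/(51/80) = 27/34

27/34
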